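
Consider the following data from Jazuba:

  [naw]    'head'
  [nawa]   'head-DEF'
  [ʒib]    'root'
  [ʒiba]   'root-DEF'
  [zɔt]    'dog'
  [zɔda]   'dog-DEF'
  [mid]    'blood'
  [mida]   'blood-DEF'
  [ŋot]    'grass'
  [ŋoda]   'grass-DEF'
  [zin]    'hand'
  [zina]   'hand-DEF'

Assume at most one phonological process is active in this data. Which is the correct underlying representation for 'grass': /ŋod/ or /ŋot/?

/ŋot/

The root 'grass' surfaces as [ŋot] and [ŋoda], with a stem-final [t] ~ [d] alternation.
The stem 'blood' ([mid], [mida]) shows [d] unchanged in both environments, so [d] cannot be basic with [t] derived in isolation.
Therefore /t/ is basic and [d] is derived by intervocalic voicing (voiceless stops become voiced between vowels).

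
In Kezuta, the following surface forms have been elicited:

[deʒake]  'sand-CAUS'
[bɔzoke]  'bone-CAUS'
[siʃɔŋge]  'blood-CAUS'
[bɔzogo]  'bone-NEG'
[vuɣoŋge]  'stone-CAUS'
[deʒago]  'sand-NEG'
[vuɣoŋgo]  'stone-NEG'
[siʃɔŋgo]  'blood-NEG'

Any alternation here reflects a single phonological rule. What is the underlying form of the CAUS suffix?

/-ke/

The CAUS morpheme has two allomorphs, [-ge] and [-ke].
The NEG suffix, which begins with [g], is invariant after every stem; so [g] is not altered by any rule here.
The CAUS suffix is therefore /-ke/ underlyingly, with post-nasal voicing: voiceless stops become voiced after a nasal.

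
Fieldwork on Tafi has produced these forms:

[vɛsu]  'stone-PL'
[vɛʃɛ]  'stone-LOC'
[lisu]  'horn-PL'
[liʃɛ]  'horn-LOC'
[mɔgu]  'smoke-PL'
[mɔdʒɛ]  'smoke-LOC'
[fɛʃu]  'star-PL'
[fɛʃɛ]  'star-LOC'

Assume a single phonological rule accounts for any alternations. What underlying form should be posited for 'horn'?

/lis/

In [lisu] and [liʃɛ] the final segment of 'horn' alternates: [s] ~ [ʃ].
If /ʃ/ were underlying and a rule turned it into [s] before the PL suffix, 'star' would also alternate; but it has [ʃ] in both [fɛʃu] and [fɛʃɛ].
Therefore /s/ is basic and [ʃ] is derived by palatalization before a front vowel (/g/ and /s/ become palato-alveolar [dʒ] and [ʃ] before a front vowel).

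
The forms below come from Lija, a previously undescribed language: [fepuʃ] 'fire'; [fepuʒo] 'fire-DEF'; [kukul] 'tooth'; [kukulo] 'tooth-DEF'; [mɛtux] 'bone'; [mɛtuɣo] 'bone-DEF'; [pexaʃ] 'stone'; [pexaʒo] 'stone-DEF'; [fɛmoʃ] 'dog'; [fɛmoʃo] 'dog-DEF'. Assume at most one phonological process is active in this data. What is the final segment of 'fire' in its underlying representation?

The stem for 'fire' ends in [ʃ] in [fepuʃ] but [ʒ] in [fepuʒo].
The stem 'dog' ([fɛmoʃ], [fɛmoʃo]) shows [ʃ] unchanged in both environments, so [ʃ] cannot be basic with [ʒ] derived before the DEF suffix.
The underlying segment must be /ʒ/; voiced obstruents become voiceless word-finally, yielding [ʃ] there.

/ʒ/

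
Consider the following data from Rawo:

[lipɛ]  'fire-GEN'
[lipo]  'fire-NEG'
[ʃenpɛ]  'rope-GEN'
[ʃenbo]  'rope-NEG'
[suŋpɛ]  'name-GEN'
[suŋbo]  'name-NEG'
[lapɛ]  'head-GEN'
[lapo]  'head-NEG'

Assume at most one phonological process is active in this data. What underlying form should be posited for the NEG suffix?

The NEG suffix surfaces as [-bo] and [-po], depending on the final segment of the stem.
The GEN suffix, which begins with [p], is invariant after every stem; so [p] is not altered by any rule here.
The NEG suffix is therefore /-bo/ underlyingly, with post-vocalic devoicing: voiced stops become voiceless after a vowel.

/-bo/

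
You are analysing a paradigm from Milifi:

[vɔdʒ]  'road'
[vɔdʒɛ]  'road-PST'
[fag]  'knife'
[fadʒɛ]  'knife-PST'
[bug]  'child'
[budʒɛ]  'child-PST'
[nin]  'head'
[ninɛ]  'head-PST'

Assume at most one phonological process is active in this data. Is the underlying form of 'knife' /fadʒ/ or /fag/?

/fag/

The stem for 'knife' ends in [g] in [fag] but [dʒ] in [fadʒɛ].
Compare 'road', with invariant [dʒ] in [vɔdʒ] and [vɔdʒɛ]: an analysis with underlying /dʒ/ and a rule producing [g] in isolation would wrongly predict alternation here too.
The alternation reflects palatalization before a front vowel: /g/ becomes palato-alveolar [dʒ] before a front vowel. /g/ is underlying.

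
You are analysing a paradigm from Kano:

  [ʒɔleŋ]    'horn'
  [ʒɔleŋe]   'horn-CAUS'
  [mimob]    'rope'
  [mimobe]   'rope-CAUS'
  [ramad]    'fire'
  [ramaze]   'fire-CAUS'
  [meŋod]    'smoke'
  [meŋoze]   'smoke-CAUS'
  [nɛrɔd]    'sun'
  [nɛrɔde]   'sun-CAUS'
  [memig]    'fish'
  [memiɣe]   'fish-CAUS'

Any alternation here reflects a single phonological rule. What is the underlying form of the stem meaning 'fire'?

The root 'fire' surfaces as [ramad] and [ramaze], with a stem-final [d] ~ [z] alternation.
If /d/ were underlying and a rule turned it into [z] before the CAUS suffix, 'sun' would also alternate; but it has [d] in both [nɛrɔd] and [nɛrɔde].
The alternation reflects word-final hardening: voiced fricatives become stops word-finally. /z/ is underlying.

/ramaz/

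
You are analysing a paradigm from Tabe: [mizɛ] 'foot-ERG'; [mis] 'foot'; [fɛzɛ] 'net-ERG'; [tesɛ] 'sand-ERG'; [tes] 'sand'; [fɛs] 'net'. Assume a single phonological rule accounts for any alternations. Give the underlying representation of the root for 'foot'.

The root 'foot' surfaces as [mizɛ] and [mis], with a stem-final [z] ~ [s] alternation.
Compare 'sand', with invariant [s] in [tesɛ] and [tes]: an analysis with underlying /s/ and a rule producing [z] before the ERG suffix would wrongly predict alternation here too.
The alternation reflects word-final obstruent devoicing: voiced obstruents become voiceless word-finally. /z/ is underlying.

/miz/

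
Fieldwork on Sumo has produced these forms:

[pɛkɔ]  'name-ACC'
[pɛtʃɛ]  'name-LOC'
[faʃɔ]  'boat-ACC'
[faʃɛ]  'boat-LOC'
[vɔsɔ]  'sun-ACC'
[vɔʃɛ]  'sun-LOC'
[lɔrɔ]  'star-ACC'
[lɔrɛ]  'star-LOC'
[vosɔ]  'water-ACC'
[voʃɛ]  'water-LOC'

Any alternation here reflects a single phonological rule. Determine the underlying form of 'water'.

The root 'water' surfaces as [vosɔ] and [voʃɛ], with a stem-final [s] ~ [ʃ] alternation.
But 'boat' keeps [ʃ] in both environments ([faʃɔ], [faʃɛ]), so there is no rule changing /ʃ/ to [s] before the ACC suffix.
The alternation reflects palatalization before a front vowel: /k/ and /s/ become palato-alveolar [tʃ] and [ʃ] before a front vowel. /s/ is underlying.
Hence 'water' is /vos/ underlyingly.

/vos/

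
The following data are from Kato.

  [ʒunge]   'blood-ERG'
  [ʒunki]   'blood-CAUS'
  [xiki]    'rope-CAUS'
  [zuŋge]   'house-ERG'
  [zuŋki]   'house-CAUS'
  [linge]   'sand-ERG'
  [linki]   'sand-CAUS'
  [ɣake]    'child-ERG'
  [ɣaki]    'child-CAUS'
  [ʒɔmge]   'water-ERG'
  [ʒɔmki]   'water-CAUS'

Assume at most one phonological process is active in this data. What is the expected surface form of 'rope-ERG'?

The ERG morpheme has two allomorphs, [-ge] and [-ke].
By contrast the CAUS suffix keeps its initial [k] throughout — that segment must be underlying.
So the underlying form is /-ge/, and voiced stops become voiceless after a vowel.
After 'rope', which ends in a vowel, the suffix surfaces as [-ke], giving [xike].

[xike]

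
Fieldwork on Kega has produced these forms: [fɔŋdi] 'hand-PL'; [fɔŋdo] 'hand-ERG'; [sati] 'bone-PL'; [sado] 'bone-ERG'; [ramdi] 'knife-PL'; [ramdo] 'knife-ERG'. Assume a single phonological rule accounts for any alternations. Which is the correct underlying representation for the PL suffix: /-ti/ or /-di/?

The PL suffix surfaces as [-di] and [-ti], depending on the final segment of the stem.
By contrast the ERG suffix keeps its initial [d] throughout — that segment must be underlying.
The PL suffix is therefore /-ti/ underlyingly, with post-nasal voicing: voiceless stops become voiced after a nasal.

/-ti/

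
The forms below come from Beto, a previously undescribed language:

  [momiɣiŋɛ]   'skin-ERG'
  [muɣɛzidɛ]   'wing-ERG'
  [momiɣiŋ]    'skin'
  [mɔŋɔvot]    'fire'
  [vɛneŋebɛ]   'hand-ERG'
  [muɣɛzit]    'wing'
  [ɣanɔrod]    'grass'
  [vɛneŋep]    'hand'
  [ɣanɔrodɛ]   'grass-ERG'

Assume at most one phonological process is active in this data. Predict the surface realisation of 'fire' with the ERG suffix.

[mɔŋɔvodɛ]

The stem for 'wing' ends in [d] in [muɣɛzidɛ] but [t] in [muɣɛzit].
The stem 'grass' ([ɣanɔrodɛ], [ɣanɔrod]) shows [d] unchanged in both environments, so [d] cannot be basic with [t] derived in isolation.
The underlying segment must be /t/; voiceless stops become voiced between vowels, yielding [d] there.
From [mɔŋɔvot] the stem 'fire' is /mɔŋɔvot/; between vowels this yields [mɔŋɔvodɛ].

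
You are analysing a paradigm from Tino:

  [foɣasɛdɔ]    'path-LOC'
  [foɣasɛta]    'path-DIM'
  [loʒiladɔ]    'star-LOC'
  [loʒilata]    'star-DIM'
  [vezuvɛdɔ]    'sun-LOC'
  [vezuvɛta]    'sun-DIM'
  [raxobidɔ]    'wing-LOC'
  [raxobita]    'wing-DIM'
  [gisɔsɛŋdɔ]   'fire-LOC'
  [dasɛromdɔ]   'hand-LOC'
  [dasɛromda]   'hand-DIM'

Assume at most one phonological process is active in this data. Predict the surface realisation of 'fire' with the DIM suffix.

The DIM morpheme has two allomorphs, [-da] and [-ta].
By contrast the LOC suffix keeps its initial [d] throughout — that segment must be underlying.
The DIM suffix is therefore /-ta/ underlyingly, with post-nasal voicing: voiceless stops become voiced after a nasal.
After 'fire', which ends in a nasal, the suffix surfaces as [-da], giving [gisɔsɛŋda].

[gisɔsɛŋda]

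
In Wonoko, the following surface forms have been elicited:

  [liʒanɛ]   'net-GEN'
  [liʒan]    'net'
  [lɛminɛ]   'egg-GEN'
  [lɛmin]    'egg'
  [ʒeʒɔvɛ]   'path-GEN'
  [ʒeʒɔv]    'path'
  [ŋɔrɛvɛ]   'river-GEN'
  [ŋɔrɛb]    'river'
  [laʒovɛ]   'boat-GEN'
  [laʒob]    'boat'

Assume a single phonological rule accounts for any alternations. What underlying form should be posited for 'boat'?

/laʒob/

In [laʒovɛ] and [laʒob] the final segment of 'boat' alternates: [v] ~ [b].
Compare 'path', with invariant [v] in [ʒeʒɔvɛ] and [ʒeʒɔv]: an analysis with underlying /v/ and a rule producing [b] in isolation would wrongly predict alternation here too.
The alternation reflects intervocalic spirantization: voiced stops become fricatives between vowels. /b/ is underlying.
So 'boat' = /laʒob/.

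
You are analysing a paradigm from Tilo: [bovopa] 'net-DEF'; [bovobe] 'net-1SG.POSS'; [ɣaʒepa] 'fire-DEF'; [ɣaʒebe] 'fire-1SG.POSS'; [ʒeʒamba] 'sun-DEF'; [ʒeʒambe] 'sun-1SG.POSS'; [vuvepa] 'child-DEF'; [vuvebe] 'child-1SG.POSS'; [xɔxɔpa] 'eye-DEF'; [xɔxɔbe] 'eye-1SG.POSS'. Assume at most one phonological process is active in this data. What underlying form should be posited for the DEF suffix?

/-pa/

The DEF suffix surfaces as [-ba] and [-pa], depending on the final segment of the stem.
By contrast the 1SG.POSS suffix keeps its initial [b] throughout — that segment must be underlying.
So the underlying form is /-pa/, and voiceless stops become voiced after a nasal.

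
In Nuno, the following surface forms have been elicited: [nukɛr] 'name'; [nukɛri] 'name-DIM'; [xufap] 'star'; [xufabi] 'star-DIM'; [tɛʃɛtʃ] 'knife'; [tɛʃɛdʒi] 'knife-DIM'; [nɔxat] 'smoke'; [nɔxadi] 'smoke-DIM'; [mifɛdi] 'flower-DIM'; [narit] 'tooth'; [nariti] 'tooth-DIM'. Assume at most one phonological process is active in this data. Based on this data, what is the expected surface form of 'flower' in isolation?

[mifɛt]

In [nɔxat] and [nɔxadi] the final segment of 'smoke' alternates: [t] ~ [d].
But 'tooth' keeps [t] in both environments ([narit], [nariti]), so there is no rule changing /t/ to [d] before the DIM suffix.
The underlying segment must be /d/; voiced obstruents become voiceless word-finally, yielding [t] there.
The one attested form of 'flower', [mifɛdi], shows underlying /mifɛd/. Applying the same rule word-finally gives [mifɛt].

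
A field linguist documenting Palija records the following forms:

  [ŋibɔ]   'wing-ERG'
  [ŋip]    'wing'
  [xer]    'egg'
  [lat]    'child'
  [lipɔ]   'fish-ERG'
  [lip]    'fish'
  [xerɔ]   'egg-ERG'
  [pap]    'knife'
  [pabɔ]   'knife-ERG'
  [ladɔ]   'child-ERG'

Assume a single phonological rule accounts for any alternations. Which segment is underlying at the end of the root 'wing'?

'wing' shows [p] ~ [b] at the end of the stem ([ŋip] vs [ŋibɔ]).
If /p/ were underlying and a rule turned it into [b] before the ERG suffix, 'fish' would also alternate; but it has [p] in both [lip] and [lipɔ].
The alternation reflects word-final obstruent devoicing: voiced obstruents become voiceless word-finally. /b/ is underlying.

/b/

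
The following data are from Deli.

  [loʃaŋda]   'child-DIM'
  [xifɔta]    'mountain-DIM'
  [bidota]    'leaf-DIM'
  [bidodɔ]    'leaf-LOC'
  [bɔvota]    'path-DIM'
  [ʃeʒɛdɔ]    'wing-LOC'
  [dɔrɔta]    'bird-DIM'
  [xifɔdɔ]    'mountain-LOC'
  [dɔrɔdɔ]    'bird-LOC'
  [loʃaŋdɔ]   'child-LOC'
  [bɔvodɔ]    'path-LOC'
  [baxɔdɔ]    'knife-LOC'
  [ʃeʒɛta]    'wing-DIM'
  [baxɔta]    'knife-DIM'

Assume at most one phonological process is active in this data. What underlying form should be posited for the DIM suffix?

/-ta/

The DIM suffix surfaces as [-da] and [-ta], depending on the final segment of the stem.
By contrast the LOC suffix keeps its initial [d] throughout — that segment must be underlying.
So the underlying form is /-ta/, and voiceless stops become voiced after a nasal.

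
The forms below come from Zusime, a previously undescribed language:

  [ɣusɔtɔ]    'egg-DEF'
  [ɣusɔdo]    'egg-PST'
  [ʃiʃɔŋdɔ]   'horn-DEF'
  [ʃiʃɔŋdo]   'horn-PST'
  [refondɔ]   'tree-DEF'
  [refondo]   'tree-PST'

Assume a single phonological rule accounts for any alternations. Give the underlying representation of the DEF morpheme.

The DEF morpheme has two allomorphs, [-dɔ] and [-tɔ].
By contrast the PST suffix keeps its initial [d] throughout — that segment must be underlying.
The DEF suffix is therefore /-tɔ/ underlyingly, with post-nasal voicing: voiceless stops become voiced after a nasal.

/-tɔ/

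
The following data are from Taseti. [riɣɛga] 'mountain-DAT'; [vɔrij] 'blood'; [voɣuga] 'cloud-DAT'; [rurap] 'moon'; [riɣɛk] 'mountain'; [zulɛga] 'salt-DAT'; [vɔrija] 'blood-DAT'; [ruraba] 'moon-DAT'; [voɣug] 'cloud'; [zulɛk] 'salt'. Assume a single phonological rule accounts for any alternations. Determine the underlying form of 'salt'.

/zulɛk/

The stem for 'salt' ends in [k] in [zulɛk] but [g] in [zulɛga].
But 'cloud' keeps [g] in both environments ([voɣug], [voɣuga]), so there is no rule changing /g/ to [k] in isolation.
The underlying segment must be /k/; voiceless stops become voiced between vowels, yielding [g] there.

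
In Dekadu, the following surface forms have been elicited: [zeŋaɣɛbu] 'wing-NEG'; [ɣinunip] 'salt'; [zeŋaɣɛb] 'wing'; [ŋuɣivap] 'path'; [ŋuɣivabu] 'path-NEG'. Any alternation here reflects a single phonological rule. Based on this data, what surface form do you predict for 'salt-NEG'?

[ɣinunibu]

The root 'path' surfaces as [ŋuɣivabu] and [ŋuɣivap], with a stem-final [b] ~ [p] alternation.
The stem 'wing' ([zeŋaɣɛbu], [zeŋaɣɛb]) shows [b] unchanged in both environments, so [b] cannot be basic with [p] derived in isolation.
The underlying segment must be /p/; voiceless stops become voiced between vowels, yielding [b] there.
From [ɣinunip] the stem 'salt' is /ɣinunip/; between vowels this yields [ɣinunibu].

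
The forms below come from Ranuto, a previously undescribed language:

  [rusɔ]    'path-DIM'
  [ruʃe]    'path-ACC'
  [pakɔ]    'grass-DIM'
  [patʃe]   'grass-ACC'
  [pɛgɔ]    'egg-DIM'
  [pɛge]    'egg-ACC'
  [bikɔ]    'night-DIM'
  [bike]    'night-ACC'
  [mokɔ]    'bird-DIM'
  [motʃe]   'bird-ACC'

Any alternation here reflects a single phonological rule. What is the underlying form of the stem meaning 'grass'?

/patʃ/

In [pakɔ] and [patʃe] the final segment of 'grass' alternates: [k] ~ [tʃ].
Compare 'night', with invariant [k] in [bikɔ] and [bike]: an analysis with underlying /k/ and a rule producing [tʃ] before the ACC suffix would wrongly predict alternation here too.
The alternation reflects depalatalization: palato-alveolar /tʃ/ and /ʃ/ become [k] and [s] when no front vowel follows. /tʃ/ is underlying.
Hence 'grass' is /patʃ/ underlyingly.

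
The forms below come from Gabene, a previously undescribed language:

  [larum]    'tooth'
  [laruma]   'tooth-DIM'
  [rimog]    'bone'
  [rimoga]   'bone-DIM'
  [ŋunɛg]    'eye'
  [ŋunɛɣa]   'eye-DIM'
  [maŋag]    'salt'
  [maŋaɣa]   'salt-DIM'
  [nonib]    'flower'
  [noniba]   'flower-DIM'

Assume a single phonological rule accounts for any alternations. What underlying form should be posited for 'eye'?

/ŋunɛɣ/

'eye' shows [g] ~ [ɣ] at the end of the stem ([ŋunɛg] vs [ŋunɛɣa]).
The stem 'bone' ([rimog], [rimoga]) shows [g] unchanged in both environments, so [g] cannot be basic with [ɣ] derived before the DIM suffix.
So /ɣ/ is underlying, and a rule of word-final hardening — voiced fricatives become stops word-finally — gives [g].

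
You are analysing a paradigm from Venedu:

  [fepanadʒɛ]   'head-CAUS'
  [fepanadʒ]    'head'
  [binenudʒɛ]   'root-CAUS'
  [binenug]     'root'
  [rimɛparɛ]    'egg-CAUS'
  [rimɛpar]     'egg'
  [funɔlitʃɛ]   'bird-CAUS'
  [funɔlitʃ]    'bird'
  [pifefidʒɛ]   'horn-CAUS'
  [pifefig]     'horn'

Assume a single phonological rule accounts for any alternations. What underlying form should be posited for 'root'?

/binenug/

'root' shows [dʒ] ~ [g] at the end of the stem ([binenudʒɛ] vs [binenug]).
Compare 'head', with invariant [dʒ] in [fepanadʒɛ] and [fepanadʒ]: an analysis with underlying /dʒ/ and a rule producing [g] in isolation would wrongly predict alternation here too.
Therefore /g/ is basic and [dʒ] is derived by palatalization before a front vowel (/g/ becomes palato-alveolar [dʒ] before a front vowel).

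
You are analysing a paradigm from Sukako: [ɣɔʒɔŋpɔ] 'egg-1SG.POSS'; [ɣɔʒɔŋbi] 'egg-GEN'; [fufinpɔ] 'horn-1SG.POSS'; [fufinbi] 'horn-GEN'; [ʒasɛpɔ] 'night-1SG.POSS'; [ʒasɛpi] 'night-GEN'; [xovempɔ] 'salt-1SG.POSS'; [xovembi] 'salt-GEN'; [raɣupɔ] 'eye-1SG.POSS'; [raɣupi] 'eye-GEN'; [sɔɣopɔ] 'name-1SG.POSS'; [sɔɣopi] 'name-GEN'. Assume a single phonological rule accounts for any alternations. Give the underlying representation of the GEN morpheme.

The GEN morpheme has two allomorphs, [-bi] and [-pi].
By contrast the 1SG.POSS suffix keeps its initial [p] throughout — that segment must be underlying.
The GEN suffix is therefore /-bi/ underlyingly, with post-vocalic devoicing: voiced stops become voiceless after a vowel.

/-bi/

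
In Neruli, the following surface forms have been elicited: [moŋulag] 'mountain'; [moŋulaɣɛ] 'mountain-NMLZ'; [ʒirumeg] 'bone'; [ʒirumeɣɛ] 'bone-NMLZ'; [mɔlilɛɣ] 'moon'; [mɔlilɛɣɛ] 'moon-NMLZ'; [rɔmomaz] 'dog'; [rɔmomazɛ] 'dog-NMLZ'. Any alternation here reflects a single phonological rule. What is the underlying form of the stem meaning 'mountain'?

'mountain' shows [g] ~ [ɣ] at the end of the stem ([moŋulag] vs [moŋulaɣɛ]).
If /ɣ/ were underlying and a rule turned it into [g] in isolation, 'moon' would also alternate; but it has [ɣ] in both [mɔlilɛɣ] and [mɔlilɛɣɛ].
Therefore /g/ is basic and [ɣ] is derived by intervocalic spirantization (voiced stops become fricatives between vowels).
Hence 'mountain' is /moŋulag/ underlyingly.

/moŋulag/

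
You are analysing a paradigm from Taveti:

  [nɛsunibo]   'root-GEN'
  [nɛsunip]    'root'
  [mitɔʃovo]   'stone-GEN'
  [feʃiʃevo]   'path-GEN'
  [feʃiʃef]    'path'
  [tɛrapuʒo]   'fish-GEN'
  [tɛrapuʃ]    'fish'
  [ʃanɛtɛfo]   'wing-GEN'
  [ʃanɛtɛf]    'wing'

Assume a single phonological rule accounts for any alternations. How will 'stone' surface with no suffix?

In [feʃiʃevo] and [feʃiʃef] the final segment of 'path' alternates: [v] ~ [f].
If /f/ were underlying and a rule turned it into [v] before the GEN suffix, 'wing' would also alternate; but it has [f] in both [ʃanɛtɛfo] and [ʃanɛtɛf].
Therefore /v/ is basic and [f] is derived by word-final obstruent devoicing (voiced obstruents become voiceless word-finally).
The one attested form of 'stone', [mitɔʃovo], shows underlying /mitɔʃov/. Applying the same rule word-finally gives [mitɔʃof].

[mitɔʃof]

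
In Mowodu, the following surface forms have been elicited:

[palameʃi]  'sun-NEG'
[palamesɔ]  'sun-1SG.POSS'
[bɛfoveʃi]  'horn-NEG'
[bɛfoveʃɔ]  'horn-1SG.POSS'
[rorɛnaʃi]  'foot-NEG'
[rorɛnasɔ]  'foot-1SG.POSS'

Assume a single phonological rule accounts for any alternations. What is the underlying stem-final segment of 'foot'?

The stem for 'foot' ends in [ʃ] in [rorɛnaʃi] but [s] in [rorɛnasɔ].
But 'horn' keeps [ʃ] in both environments ([bɛfoveʃi], [bɛfoveʃɔ]), so there is no rule changing /ʃ/ to [s] before the 1SG.POSS suffix.
The underlying segment must be /s/; /s/ becomes palato-alveolar [ʃ] before a front vowel, yielding [ʃ] there.

/s/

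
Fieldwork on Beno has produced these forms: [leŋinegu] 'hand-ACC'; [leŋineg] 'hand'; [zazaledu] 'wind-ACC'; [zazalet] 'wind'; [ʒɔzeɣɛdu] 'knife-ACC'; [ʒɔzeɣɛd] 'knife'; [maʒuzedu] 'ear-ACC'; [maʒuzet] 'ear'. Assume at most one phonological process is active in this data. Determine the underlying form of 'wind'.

The stem for 'wind' ends in [d] in [zazaledu] but [t] in [zazalet].
If /d/ were underlying and a rule turned it into [t] in isolation, 'knife' would also alternate; but it has [d] in both [ʒɔzeɣɛdu] and [ʒɔzeɣɛd].
So /t/ is underlying, and a rule of intervocalic voicing — voiceless stops become voiced between vowels — gives [d].

/zazalet/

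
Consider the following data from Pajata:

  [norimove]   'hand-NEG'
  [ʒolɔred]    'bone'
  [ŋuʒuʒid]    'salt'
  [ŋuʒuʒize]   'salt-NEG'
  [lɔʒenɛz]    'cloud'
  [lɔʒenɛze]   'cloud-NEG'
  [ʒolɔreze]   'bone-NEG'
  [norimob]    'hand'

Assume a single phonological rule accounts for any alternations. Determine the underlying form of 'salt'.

The root 'salt' surfaces as [ŋuʒuʒize] and [ŋuʒuʒid], with a stem-final [z] ~ [d] alternation.
The stem 'cloud' ([lɔʒenɛze], [lɔʒenɛz]) shows [z] unchanged in both environments, so [z] cannot be basic with [d] derived in isolation.
The alternation reflects intervocalic spirantization: voiced stops become fricatives between vowels. /d/ is underlying.

/ŋuʒuʒid/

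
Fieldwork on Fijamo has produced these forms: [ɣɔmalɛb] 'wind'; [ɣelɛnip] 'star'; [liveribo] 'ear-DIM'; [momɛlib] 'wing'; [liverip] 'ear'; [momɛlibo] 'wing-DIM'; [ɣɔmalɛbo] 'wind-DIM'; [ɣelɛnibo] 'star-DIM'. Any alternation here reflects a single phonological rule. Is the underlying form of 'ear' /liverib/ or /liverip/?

In [liveribo] and [liverip] the final segment of 'ear' alternates: [b] ~ [p].
But 'wing' keeps [b] in both environments ([momɛlibo], [momɛlib]), so there is no rule changing /b/ to [p] in isolation.
The underlying segment must be /p/; voiceless stops become voiced between vowels, yielding [b] there.

/liverip/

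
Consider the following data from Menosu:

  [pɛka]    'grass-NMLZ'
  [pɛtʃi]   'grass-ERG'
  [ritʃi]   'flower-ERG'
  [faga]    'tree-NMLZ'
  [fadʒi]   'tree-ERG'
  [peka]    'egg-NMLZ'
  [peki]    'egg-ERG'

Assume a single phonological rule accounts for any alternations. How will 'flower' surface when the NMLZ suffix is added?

[rika]

'grass' shows [k] ~ [tʃ] at the end of the stem ([pɛka] vs [pɛtʃi]).
But 'egg' keeps [k] in both environments ([peka], [peki]), so there is no rule changing /k/ to [tʃ] before the ERG suffix.
The alternation reflects depalatalization: palato-alveolar /tʃ/ and /dʒ/ become [k] and [g] when no front vowel follows. /tʃ/ is underlying.
The one attested form of 'flower', [ritʃi], shows underlying /ritʃ/. Applying the same rule when no front vowel follows gives [rika].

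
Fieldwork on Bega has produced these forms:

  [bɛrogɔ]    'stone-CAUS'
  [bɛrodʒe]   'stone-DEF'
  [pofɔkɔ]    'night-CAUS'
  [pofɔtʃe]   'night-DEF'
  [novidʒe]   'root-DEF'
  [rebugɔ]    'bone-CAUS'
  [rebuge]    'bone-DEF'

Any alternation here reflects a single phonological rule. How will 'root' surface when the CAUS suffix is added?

[novigɔ]

'stone' shows [g] ~ [dʒ] at the end of the stem ([bɛrogɔ] vs [bɛrodʒe]).
Compare 'bone', with invariant [g] in [rebugɔ] and [rebuge]: an analysis with underlying /g/ and a rule producing [dʒ] before the DEF suffix would wrongly predict alternation here too.
The alternation reflects depalatalization: palato-alveolar /tʃ/ and /dʒ/ become [k] and [g] when no front vowel follows. /dʒ/ is underlying.
The one attested form of 'root', [novidʒe], shows underlying /novidʒ/. Applying the same rule when no front vowel follows gives [novigɔ].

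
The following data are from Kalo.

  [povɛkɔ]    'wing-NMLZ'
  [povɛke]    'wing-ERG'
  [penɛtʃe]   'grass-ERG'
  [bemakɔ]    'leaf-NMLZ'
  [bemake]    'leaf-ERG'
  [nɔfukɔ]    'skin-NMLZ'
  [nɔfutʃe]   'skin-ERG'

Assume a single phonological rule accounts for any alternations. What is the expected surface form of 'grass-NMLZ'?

[penɛkɔ]

In [nɔfukɔ] and [nɔfutʃe] the final segment of 'skin' alternates: [k] ~ [tʃ].
If /k/ were underlying and a rule turned it into [tʃ] before the ERG suffix, 'leaf' would also alternate; but it has [k] in both [bemakɔ] and [bemake].
So /tʃ/ is underlying, and a rule of depalatalization — palato-alveolar /tʃ/ becomes [k] when no front vowel follows — gives [k].
From [penɛtʃe] the stem 'grass' is /penɛtʃ/; when no front vowel follows this yields [penɛkɔ].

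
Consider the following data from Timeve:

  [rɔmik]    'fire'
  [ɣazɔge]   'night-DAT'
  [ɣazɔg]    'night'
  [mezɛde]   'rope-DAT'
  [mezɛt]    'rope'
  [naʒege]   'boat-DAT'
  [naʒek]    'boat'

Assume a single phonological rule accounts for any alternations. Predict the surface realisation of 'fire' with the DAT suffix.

[rɔmige]

In [naʒege] and [naʒek] the final segment of 'boat' alternates: [g] ~ [k].
If /g/ were underlying and a rule turned it into [k] in isolation, 'night' would also alternate; but it has [g] in both [ɣazɔge] and [ɣazɔg].
Therefore /k/ is basic and [g] is derived by intervocalic voicing (voiceless stops become voiced between vowels).
The one attested form of 'fire', [rɔmik], shows underlying /rɔmik/. Applying the same rule between vowels gives [rɔmige].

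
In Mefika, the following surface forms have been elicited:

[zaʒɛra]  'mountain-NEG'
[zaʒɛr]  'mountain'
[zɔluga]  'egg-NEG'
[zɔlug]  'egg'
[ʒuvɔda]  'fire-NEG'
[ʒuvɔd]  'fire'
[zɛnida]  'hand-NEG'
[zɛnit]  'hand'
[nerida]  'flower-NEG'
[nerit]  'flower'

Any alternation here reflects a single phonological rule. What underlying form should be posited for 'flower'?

The stem for 'flower' ends in [d] in [nerida] but [t] in [nerit].
The stem 'fire' ([ʒuvɔda], [ʒuvɔd]) shows [d] unchanged in both environments, so [d] cannot be basic with [t] derived in isolation.
The alternation reflects intervocalic voicing: voiceless stops become voiced between vowels. /t/ is underlying.
The underlying form of 'flower' is therefore /nerit/.

/nerit/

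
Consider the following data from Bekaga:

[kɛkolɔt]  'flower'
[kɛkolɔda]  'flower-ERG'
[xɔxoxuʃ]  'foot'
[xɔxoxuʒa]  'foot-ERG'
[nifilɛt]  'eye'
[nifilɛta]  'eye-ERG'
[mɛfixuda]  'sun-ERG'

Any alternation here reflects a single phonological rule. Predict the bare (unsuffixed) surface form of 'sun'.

The root 'flower' surfaces as [kɛkolɔt] and [kɛkolɔda], with a stem-final [t] ~ [d] alternation.
But 'eye' keeps [t] in both environments ([nifilɛt], [nifilɛta]), so there is no rule changing /t/ to [d] before the ERG suffix.
The underlying segment must be /d/; voiced obstruents become voiceless word-finally, yielding [t] there.
From [mɛfixuda] the stem 'sun' is /mɛfixud/; word-finally this yields [mɛfixut].

[mɛfixut]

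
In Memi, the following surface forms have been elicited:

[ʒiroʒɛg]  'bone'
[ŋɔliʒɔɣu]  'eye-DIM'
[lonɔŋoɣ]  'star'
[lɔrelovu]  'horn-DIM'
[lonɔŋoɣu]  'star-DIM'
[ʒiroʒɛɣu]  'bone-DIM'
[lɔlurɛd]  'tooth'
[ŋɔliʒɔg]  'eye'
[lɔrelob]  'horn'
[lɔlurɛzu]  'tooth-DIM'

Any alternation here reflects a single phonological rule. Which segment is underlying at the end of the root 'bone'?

/g/

'bone' shows [g] ~ [ɣ] at the end of the stem ([ʒiroʒɛg] vs [ʒiroʒɛɣu]).
The stem 'star' ([lonɔŋoɣ], [lonɔŋoɣu]) shows [ɣ] unchanged in both environments, so [ɣ] cannot be basic with [g] derived in isolation.
Therefore /g/ is basic and [ɣ] is derived by intervocalic spirantization (voiced stops become fricatives between vowels).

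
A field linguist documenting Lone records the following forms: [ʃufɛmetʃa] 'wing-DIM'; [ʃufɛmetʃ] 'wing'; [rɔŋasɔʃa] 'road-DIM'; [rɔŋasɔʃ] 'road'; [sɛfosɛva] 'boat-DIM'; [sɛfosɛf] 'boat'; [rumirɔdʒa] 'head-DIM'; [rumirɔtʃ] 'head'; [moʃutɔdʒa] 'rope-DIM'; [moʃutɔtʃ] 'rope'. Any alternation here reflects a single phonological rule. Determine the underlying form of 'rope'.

The stem for 'rope' ends in [dʒ] in [moʃutɔdʒa] but [tʃ] in [moʃutɔtʃ].
But 'wing' keeps [tʃ] in both environments ([ʃufɛmetʃa], [ʃufɛmetʃ]), so there is no rule changing /tʃ/ to [dʒ] before the DIM suffix.
Therefore /dʒ/ is basic and [tʃ] is derived by word-final obstruent devoicing (voiced obstruents become voiceless word-finally).
Hence 'rope' is /moʃutɔdʒ/ underlyingly.

/moʃutɔdʒ/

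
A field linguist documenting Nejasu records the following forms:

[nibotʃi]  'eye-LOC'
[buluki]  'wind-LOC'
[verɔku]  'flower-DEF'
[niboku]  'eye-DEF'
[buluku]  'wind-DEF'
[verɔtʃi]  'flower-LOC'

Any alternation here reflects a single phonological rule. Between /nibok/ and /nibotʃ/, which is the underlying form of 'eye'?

'eye' shows [k] ~ [tʃ] at the end of the stem ([niboku] vs [nibotʃi]).
The stem 'wind' ([buluku], [buluki]) shows [k] unchanged in both environments, so [k] cannot be basic with [tʃ] derived before the LOC suffix.
The underlying segment must be /tʃ/; palato-alveolar /tʃ/ becomes [k] when no front vowel follows, yielding [k] there.

/nibotʃ/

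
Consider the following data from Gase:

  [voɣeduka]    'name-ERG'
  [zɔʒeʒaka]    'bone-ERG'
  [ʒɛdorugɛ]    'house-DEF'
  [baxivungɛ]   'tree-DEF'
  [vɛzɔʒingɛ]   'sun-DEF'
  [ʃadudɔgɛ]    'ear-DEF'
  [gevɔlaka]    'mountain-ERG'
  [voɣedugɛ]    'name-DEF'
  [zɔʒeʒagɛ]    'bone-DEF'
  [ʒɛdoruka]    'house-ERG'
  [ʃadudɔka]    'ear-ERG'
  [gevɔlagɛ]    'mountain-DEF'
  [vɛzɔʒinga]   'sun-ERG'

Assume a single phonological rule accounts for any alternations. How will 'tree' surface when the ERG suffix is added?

The ERG morpheme has two allomorphs, [-ga] and [-ka].
The DEF suffix, which begins with [g], is invariant after every stem; so [g] is not altered by any rule here.
The ERG suffix is therefore /-ka/ underlyingly, with post-nasal voicing: voiceless stops become voiced after a nasal.
After 'tree', which ends in a nasal, the suffix surfaces as [-ga], giving [baxivunga].

[baxivunga]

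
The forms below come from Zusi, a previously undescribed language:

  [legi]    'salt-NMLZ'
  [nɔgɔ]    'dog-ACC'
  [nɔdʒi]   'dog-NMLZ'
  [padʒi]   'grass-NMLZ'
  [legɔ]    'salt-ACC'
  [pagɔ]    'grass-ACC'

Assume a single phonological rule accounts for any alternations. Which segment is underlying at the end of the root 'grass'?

The stem for 'grass' ends in [dʒ] in [padʒi] but [g] in [pagɔ].
The stem 'salt' ([legi], [legɔ]) shows [g] unchanged in both environments, so [g] cannot be basic with [dʒ] derived before the NMLZ suffix.
So /dʒ/ is underlying, and a rule of depalatalization — palato-alveolar /dʒ/ becomes [g] when no front vowel follows — gives [g].

/dʒ/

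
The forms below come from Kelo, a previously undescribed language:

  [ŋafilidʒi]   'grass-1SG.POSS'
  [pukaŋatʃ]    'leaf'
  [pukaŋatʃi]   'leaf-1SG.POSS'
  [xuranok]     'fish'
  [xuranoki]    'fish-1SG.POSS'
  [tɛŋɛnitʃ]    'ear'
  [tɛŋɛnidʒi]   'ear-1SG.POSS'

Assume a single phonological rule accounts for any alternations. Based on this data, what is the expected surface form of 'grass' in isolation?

The stem for 'ear' ends in [tʃ] in [tɛŋɛnitʃ] but [dʒ] in [tɛŋɛnidʒi].
Compare 'leaf', with invariant [tʃ] in [pukaŋatʃ] and [pukaŋatʃi]: an analysis with underlying /tʃ/ and a rule producing [dʒ] before the 1SG.POSS suffix would wrongly predict alternation here too.
So /dʒ/ is underlying, and a rule of word-final obstruent devoicing — voiced obstruents become voiceless word-finally — gives [tʃ].
From [ŋafilidʒi] the stem 'grass' is /ŋafilidʒ/; word-finally this yields [ŋafilitʃ].

[ŋafilitʃ]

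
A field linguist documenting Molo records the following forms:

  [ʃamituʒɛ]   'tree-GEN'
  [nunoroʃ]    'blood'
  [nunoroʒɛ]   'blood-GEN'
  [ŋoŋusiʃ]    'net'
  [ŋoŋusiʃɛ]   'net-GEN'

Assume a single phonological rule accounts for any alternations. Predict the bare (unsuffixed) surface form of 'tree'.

[ʃamituʃ]

The stem for 'blood' ends in [ʃ] in [nunoroʃ] but [ʒ] in [nunoroʒɛ].
The stem 'net' ([ŋoŋusiʃ], [ŋoŋusiʃɛ]) shows [ʃ] unchanged in both environments, so [ʃ] cannot be basic with [ʒ] derived before the GEN suffix.
The alternation reflects word-final obstruent devoicing: voiced obstruents become voiceless word-finally. /ʒ/ is underlying.
From [ʃamituʒɛ] the stem 'tree' is /ʃamituʒ/; word-finally this yields [ʃamituʃ].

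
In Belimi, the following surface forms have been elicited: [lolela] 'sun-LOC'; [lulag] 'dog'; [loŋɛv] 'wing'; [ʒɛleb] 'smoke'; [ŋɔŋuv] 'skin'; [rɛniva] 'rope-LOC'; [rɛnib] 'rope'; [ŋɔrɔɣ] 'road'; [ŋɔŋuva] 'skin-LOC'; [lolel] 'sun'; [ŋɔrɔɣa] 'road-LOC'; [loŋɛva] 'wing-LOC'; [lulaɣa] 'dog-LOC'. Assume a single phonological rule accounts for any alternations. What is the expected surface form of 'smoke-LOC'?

[ʒɛleva]

In [rɛniva] and [rɛnib] the final segment of 'rope' alternates: [v] ~ [b].
But 'skin' keeps [v] in both environments ([ŋɔŋuva], [ŋɔŋuv]), so there is no rule changing /v/ to [b] in isolation.
So /b/ is underlying, and a rule of intervocalic spirantization — voiced stops become fricatives between vowels — gives [v].
From [ʒɛleb] the stem 'smoke' is /ʒɛleb/; between vowels this yields [ʒɛleva].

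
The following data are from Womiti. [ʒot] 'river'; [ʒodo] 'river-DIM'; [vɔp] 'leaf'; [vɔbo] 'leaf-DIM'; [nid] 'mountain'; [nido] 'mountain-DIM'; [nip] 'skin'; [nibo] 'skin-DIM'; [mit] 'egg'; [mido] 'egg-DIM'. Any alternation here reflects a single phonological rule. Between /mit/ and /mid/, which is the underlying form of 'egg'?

/mit/

In [mit] and [mido] the final segment of 'egg' alternates: [t] ~ [d].
The stem 'mountain' ([nid], [nido]) shows [d] unchanged in both environments, so [d] cannot be basic with [t] derived in isolation.
So /t/ is underlying, and a rule of intervocalic voicing — voiceless stops become voiced between vowels — gives [d].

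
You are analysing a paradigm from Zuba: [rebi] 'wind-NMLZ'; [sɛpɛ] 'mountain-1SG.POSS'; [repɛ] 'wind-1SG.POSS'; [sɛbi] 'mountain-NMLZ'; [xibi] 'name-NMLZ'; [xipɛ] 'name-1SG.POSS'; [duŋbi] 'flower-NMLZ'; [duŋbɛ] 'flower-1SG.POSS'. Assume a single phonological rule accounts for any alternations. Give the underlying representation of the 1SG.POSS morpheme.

The 1SG.POSS morpheme has two allomorphs, [-bɛ] and [-pɛ].
The NMLZ suffix, which begins with [b], is invariant after every stem; so [b] is not altered by any rule here.
So the underlying form is /-pɛ/, and voiceless stops become voiced after a nasal.

/-pɛ/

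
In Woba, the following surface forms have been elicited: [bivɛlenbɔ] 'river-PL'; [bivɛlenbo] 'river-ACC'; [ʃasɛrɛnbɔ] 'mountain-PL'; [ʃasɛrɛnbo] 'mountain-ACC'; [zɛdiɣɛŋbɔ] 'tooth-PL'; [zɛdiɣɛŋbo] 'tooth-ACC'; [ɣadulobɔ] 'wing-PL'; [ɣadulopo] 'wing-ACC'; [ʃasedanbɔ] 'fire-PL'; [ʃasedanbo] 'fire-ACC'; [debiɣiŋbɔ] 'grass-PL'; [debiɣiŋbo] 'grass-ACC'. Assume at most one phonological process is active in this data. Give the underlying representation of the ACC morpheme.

/-po/

The ACC suffix surfaces as [-bo] and [-po], depending on the final segment of the stem.
The PL suffix, which begins with [b], is invariant after every stem; so [b] is not altered by any rule here.
The ACC suffix is therefore /-po/ underlyingly, with post-nasal voicing: voiceless stops become voiced after a nasal.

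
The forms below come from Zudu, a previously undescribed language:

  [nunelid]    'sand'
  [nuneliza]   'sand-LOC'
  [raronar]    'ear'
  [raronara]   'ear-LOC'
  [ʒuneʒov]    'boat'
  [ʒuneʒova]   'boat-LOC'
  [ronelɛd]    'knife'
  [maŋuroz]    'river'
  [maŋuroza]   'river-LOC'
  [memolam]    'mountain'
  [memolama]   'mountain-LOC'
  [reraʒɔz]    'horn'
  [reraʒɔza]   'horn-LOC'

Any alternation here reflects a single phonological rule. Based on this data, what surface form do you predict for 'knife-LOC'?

The root 'sand' surfaces as [nunelid] and [nuneliza], with a stem-final [d] ~ [z] alternation.
If /z/ were underlying and a rule turned it into [d] in isolation, 'horn' would also alternate; but it has [z] in both [reraʒɔz] and [reraʒɔza].
The alternation reflects intervocalic spirantization: voiced stops become fricatives between vowels. /d/ is underlying.
From [ronelɛd] the stem 'knife' is /ronelɛd/; between vowels this yields [ronelɛza].

[ronelɛza]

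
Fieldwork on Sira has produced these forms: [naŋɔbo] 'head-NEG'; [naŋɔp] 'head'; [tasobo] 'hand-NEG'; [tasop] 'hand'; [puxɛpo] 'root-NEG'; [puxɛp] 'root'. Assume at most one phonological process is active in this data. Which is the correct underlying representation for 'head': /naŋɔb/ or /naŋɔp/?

/naŋɔb/

'head' shows [b] ~ [p] at the end of the stem ([naŋɔbo] vs [naŋɔp]).
Compare 'root', with invariant [p] in [puxɛpo] and [puxɛp]: an analysis with underlying /p/ and a rule producing [b] before the NEG suffix would wrongly predict alternation here too.
The underlying segment must be /b/; voiced obstruents become voiceless word-finally, yielding [p] there.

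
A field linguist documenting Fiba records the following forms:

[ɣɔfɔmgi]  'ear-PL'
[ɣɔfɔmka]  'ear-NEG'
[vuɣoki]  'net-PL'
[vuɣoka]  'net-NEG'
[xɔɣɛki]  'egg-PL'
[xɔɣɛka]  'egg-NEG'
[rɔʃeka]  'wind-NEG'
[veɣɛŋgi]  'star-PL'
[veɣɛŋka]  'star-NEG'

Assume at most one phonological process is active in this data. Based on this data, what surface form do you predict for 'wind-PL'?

The PL suffix surfaces as [-gi] and [-ki], depending on the final segment of the stem.
By contrast the NEG suffix keeps its initial [k] throughout — that segment must be underlying.
So the underlying form is /-gi/, and voiced stops become voiceless after a vowel.
After 'wind', which ends in a vowel, the suffix surfaces as [-ki], giving [rɔʃeki].

[rɔʃeki]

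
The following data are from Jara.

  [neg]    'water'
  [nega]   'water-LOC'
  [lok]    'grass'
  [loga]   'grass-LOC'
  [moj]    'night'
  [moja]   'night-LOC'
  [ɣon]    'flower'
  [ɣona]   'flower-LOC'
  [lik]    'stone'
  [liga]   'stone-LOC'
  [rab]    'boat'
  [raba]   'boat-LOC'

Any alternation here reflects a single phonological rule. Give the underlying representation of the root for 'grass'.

/lok/

The stem for 'grass' ends in [k] in [lok] but [g] in [loga].
Compare 'water', with invariant [g] in [neg] and [nega]: an analysis with underlying /g/ and a rule producing [k] in isolation would wrongly predict alternation here too.
So /k/ is underlying, and a rule of intervocalic voicing — voiceless stops become voiced between vowels — gives [g].
So 'grass' = /lok/.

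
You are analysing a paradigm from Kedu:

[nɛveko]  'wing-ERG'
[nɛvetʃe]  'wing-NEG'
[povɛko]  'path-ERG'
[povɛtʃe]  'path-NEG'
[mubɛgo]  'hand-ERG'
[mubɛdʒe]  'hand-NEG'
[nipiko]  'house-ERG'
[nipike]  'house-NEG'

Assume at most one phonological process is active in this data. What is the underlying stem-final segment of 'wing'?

/tʃ/

In [nɛveko] and [nɛvetʃe] the final segment of 'wing' alternates: [k] ~ [tʃ].
The stem 'house' ([nipiko], [nipike]) shows [k] unchanged in both environments, so [k] cannot be basic with [tʃ] derived before the NEG suffix.
The underlying segment must be /tʃ/; palato-alveolar /tʃ/ and /dʒ/ become [k] and [g] when no front vowel follows, yielding [k] there.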